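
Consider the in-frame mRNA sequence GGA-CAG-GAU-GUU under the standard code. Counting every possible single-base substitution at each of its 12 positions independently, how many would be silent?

8

Codon 1 (GGA, Gly): 3 synonymous substitutions.
Codon 2 (CAG, Gln): 1 synonymous substitution.
Codon 3 (GAU, Asp): 1 synonymous substitution.
Codon 4 (GUU, Val): 3 synonymous substitutions.
Total: 3 + 1 + 1 + 3 = 8.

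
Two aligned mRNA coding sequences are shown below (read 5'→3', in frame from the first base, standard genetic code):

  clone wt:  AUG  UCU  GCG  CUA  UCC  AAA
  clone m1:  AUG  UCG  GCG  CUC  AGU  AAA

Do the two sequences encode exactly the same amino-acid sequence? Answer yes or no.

Codon 1: AUG Met / AUG Met — identical.
Codon 2: UCU Ser / UCG Ser — synonymous.
Codon 3: GCG Ala / GCG Ala — identical.
Codon 4: CUA Leu / CUC Leu — synonymous.
Codon 5: UCC Ser / AGU Ser — synonymous.
Codon 6: AAA Lys / AAA Lys — identical.
Nonsynonymous differences: 0 → same protein.

yes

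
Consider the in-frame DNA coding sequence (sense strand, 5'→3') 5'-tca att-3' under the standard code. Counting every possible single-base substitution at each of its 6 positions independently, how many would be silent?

5

Codon 1 (TCA, Ser): 3 synonymous substitutions.
Codon 2 (ATT, Ile): 2 synonymous substitutions.
Total: 3 + 2 = 5.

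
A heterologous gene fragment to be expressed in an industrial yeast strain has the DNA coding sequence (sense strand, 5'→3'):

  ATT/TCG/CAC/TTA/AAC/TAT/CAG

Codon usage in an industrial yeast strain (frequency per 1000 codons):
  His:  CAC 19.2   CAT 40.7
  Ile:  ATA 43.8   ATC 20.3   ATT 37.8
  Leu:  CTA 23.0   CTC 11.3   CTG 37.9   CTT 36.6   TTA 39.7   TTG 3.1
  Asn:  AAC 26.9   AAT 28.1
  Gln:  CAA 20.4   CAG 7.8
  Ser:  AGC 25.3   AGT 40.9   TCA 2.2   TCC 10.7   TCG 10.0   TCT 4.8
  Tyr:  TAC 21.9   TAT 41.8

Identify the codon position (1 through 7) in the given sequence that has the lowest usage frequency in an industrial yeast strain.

Codon 1 ATT (Ile): 37.8 per 1000.
Codon 2 TCG (Ser): 10.0 per 1000.
Codon 3 CAC (His): 19.2 per 1000.
Codon 4 TTA (Leu): 39.7 per 1000.
Codon 5 AAC (Asn): 26.9 per 1000.
Codon 6 TAT (Tyr): 41.8 per 1000.
Codon 7 CAG (Gln): 7.8 per 1000.
Lowest frequency is 7.8 at codon 7.

7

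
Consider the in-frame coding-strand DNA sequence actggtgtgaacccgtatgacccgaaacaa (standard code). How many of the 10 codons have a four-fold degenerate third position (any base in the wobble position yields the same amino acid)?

5

Codon 1 ACT (Thr): third position 4-fold.
Codon 2 GGT (Gly): third position 4-fold.
Codon 3 GTG (Val): third position 4-fold.
Codon 4 AAC (Asn): third position 2-fold.
Codon 5 CCG (Pro): third position 4-fold.
Codon 6 TAT (Tyr): third position 2-fold.
Codon 7 GAC (Asp): third position 2-fold.
Codon 8 CCG (Pro): third position 4-fold.
Codon 9 AAA (Lys): third position 2-fold.
Codon 10 CAA (Gln): third position 2-fold.
Four-fold degenerate third positions: 5.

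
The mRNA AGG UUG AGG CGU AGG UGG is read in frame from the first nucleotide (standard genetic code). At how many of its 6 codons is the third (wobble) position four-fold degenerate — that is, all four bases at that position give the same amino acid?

Codon 1 AGG (Arg): third position 2-fold.
Codon 2 UUG (Leu): third position 2-fold.
Codon 3 AGG (Arg): third position 2-fold.
Codon 4 CGU (Arg): third position 4-fold.
Codon 5 AGG (Arg): third position 2-fold.
Codon 6 UGG (Trp): third position 1-fold.
Four-fold degenerate third positions: 1.

1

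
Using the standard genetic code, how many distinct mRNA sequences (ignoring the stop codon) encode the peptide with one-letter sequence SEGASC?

2304

Ser: 6 codons.
Glu: 2 codons.
Gly: 4 codons.
Ala: 4 codons.
Ser: 6 codons.
Cys: 2 codons.
6 × 2 × 4 × 4 × 6 × 2 = 2304.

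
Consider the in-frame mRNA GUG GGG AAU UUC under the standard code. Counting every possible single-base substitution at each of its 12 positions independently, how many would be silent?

8

Codon 1 (GUG, Val): 3 synonymous substitutions.
Codon 2 (GGG, Gly): 3 synonymous substitutions.
Codon 3 (AAU, Asn): 1 synonymous substitution.
Codon 4 (UUC, Phe): 1 synonymous substitution.
Total: 3 + 3 + 1 + 1 = 8.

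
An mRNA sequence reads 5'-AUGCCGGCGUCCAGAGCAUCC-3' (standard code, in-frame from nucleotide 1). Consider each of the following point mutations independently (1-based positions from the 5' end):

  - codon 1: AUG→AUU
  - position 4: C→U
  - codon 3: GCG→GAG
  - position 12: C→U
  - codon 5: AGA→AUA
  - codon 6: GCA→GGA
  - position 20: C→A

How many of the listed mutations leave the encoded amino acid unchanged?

Codon 1: AUG (Met) → AUU (Ile) — missense.
Codon 2: CCG (Pro) → UCG (Ser) — missense.
Codon 3: GCG (Ala) → GAG (Glu) — missense.
Codon 4: UCC (Ser) → UCU (Ser) — synonymous.
Codon 5: AGA (Arg) → AUA (Ile) — missense.
Codon 6: GCA (Ala) → GGA (Gly) — missense.
Codon 7: UCC (Ser) → UAC (Tyr) — missense.
Synonymous: 1 of 7.

1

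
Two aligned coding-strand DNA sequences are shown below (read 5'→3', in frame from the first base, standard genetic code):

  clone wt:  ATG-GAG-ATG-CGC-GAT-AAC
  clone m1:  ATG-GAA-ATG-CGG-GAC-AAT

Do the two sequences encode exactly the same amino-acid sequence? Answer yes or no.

yes

Codon 1: ATG Met / ATG Met — identical.
Codon 2: GAG Glu / GAA Glu — synonymous.
Codon 3: ATG Met / ATG Met — identical.
Codon 4: CGC Arg / CGG Arg — synonymous.
Codon 5: GAT Asp / GAC Asp — synonymous.
Codon 6: AAC Asn / AAT Asn — synonymous.
Nonsynonymous differences: 0 → same protein.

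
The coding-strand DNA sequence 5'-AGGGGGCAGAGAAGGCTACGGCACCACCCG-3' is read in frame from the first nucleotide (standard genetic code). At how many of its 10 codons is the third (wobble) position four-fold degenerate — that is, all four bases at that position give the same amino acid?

Codon 1 AGG (Arg): third position 2-fold.
Codon 2 GGG (Gly): third position 4-fold.
Codon 3 CAG (Gln): third position 2-fold.
Codon 4 AGA (Arg): third position 2-fold.
Codon 5 AGG (Arg): third position 2-fold.
Codon 6 CTA (Leu): third position 4-fold.
Codon 7 CGG (Arg): third position 4-fold.
Codon 8 CAC (His): third position 2-fold.
Codon 9 CAC (His): third position 2-fold.
Codon 10 CCG (Pro): third position 4-fold.
Four-fold degenerate third positions: 4.

4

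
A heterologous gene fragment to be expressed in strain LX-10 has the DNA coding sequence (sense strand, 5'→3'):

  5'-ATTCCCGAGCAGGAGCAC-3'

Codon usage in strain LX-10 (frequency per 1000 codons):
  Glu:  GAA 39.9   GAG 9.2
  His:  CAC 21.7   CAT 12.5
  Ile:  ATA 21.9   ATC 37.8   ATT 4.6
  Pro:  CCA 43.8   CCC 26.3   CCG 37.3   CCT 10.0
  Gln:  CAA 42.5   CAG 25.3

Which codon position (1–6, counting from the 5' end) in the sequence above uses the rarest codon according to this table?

Codon 1 ATT (Ile): 4.6 per 1000.
Codon 2 CCC (Pro): 26.3 per 1000.
Codon 3 GAG (Glu): 9.2 per 1000.
Codon 4 CAG (Gln): 25.3 per 1000.
Codon 5 GAG (Glu): 9.2 per 1000.
Codon 6 CAC (His): 21.7 per 1000.
Lowest frequency is 4.6 at codon 1.

1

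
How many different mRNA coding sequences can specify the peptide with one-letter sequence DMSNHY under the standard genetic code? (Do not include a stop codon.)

96

Asp: 2 codons.
Met: 1 codon.
Ser: 6 codons.
Asn: 2 codons.
His: 2 codons.
Tyr: 2 codons.
2 × 1 × 6 × 2 × 2 × 2 = 96.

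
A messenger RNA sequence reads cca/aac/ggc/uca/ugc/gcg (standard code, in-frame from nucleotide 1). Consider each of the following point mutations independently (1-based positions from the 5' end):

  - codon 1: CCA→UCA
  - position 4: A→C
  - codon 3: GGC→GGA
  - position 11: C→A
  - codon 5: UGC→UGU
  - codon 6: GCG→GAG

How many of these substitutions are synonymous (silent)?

2

Codon 1: CCA (Pro) → UCA (Ser) — missense.
Codon 2: AAC (Asn) → CAC (His) — missense.
Codon 3: GGC (Gly) → GGA (Gly) — synonymous.
Codon 4: UCA (Ser) → UAA (Stop) — nonsense.
Codon 5: UGC (Cys) → UGU (Cys) — synonymous.
Codon 6: GCG (Ala) → GAG (Glu) — missense.
Synonymous: 2 of 6.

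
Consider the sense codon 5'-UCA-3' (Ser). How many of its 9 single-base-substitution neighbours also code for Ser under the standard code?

Position 1: none → 0 synonymous.
Position 2: none → 0 synonymous.
Position 3: UCU, UCC, UCG → 3 synonymous.
Total: 0 + 0 + 3 = 3.

3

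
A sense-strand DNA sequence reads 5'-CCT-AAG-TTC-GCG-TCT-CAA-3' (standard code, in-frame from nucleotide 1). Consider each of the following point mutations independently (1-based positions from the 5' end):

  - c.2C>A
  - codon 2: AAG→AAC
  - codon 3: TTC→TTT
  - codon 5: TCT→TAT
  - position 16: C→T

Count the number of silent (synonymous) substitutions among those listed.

Codon 1: CCT (Pro) → CAT (His) — missense.
Codon 2: AAG (Lys) → AAC (Asn) — missense.
Codon 3: TTC (Phe) → TTT (Phe) — synonymous.
Codon 5: TCT (Ser) → TAT (Tyr) — missense.
Codon 6: CAA (Gln) → TAA (Stop) — nonsense.
Synonymous: 1 of 5.

1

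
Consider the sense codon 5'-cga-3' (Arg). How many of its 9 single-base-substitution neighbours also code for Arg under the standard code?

4

Position 1: AGA → 1 synonymous.
Position 2: none → 0 synonymous.
Position 3: CGU, CGC, CGG → 3 synonymous.
Total: 1 + 0 + 3 = 4.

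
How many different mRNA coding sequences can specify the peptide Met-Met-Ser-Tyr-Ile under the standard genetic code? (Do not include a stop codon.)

36

Met: 1 codon.
Met: 1 codon.
Ser: 6 codons.
Tyr: 2 codons.
Ile: 3 codons.
1 × 1 × 6 × 2 × 3 = 36.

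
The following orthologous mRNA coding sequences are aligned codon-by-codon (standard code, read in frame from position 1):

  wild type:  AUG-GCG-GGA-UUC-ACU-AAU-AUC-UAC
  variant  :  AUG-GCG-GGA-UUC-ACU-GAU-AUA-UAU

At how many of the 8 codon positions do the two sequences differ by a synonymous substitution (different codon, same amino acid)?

Codon 1: AUG Met / AUG Met — identical.
Codon 2: GCG Ala / GCG Ala — identical.
Codon 3: GGA Gly / GGA Gly — identical.
Codon 4: UUC Phe / UUC Phe — identical.
Codon 5: ACU Thr / ACU Thr — identical.
Codon 6: AAU Asn / GAU Asp — nonsynonymous.
Codon 7: AUC Ile / AUA Ile — synonymous.
Codon 8: UAC Tyr / UAU Tyr — synonymous.
Synonymous differences: 2.

2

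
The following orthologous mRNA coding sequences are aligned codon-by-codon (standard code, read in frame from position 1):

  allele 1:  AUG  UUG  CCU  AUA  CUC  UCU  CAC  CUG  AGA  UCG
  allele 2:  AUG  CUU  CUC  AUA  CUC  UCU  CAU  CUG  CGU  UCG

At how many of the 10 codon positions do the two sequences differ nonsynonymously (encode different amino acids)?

Codon 1: AUG Met / AUG Met — identical.
Codon 2: UUG Leu / CUU Leu — synonymous.
Codon 3: CCU Pro / CUC Leu — nonsynonymous.
Codon 4: AUA Ile / AUA Ile — identical.
Codon 5: CUC Leu / CUC Leu — identical.
Codon 6: UCU Ser / UCU Ser — identical.
Codon 7: CAC His / CAU His — synonymous.
Codon 8: CUG Leu / CUG Leu — identical.
Codon 9: AGA Arg / CGU Arg — synonymous.
Codon 10: UCG Ser / UCG Ser — identical.
Nonsynonymous differences: 1.

1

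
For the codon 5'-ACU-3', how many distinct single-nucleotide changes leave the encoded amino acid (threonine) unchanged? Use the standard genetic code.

3

Position 1: none → 0 synonymous.
Position 2: none → 0 synonymous.
Position 3: ACC, ACA, ACG → 3 synonymous.
Total: 0 + 0 + 3 = 3.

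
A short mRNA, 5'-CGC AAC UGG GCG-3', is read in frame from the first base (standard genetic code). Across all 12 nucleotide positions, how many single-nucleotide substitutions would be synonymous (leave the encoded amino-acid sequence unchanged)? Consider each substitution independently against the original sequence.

Codon 1 (CGC, Arg): 3 synonymous substitutions.
Codon 2 (AAC, Asn): 1 synonymous substitution.
Codon 3 (UGG, Trp): 0 synonymous substitutions.
Codon 4 (GCG, Ala): 3 synonymous substitutions.
Total: 3 + 1 + 0 + 3 = 7.

7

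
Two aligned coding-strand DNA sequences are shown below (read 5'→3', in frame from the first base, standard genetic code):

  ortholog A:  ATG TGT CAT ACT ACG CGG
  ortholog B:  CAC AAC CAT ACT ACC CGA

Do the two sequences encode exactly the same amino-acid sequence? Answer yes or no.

Codon 1: ATG Met / CAC His — nonsynonymous.
Codon 2: TGT Cys / AAC Asn — nonsynonymous.
Codon 3: CAT His / CAT His — identical.
Codon 4: ACT Thr / ACT Thr — identical.
Codon 5: ACG Thr / ACC Thr — synonymous.
Codon 6: CGG Arg / CGA Arg — synonymous.
Nonsynonymous differences: 2 → different protein.

no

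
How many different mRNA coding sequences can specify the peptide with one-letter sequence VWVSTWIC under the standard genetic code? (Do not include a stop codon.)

Val: 4 codons.
Trp: 1 codon.
Val: 4 codons.
Ser: 6 codons.
Thr: 4 codons.
Trp: 1 codon.
Ile: 3 codons.
Cys: 2 codons.
4 × 1 × 4 × 6 × 4 × 1 × 3 × 2 = 2304.

2304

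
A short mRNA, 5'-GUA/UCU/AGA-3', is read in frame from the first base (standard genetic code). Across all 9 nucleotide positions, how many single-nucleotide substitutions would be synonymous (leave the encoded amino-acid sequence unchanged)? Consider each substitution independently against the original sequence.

8

Codon 1 (GUA, Val): 3 synonymous substitutions.
Codon 2 (UCU, Ser): 3 synonymous substitutions.
Codon 3 (AGA, Arg): 2 synonymous substitutions.
Total: 3 + 3 + 2 = 8.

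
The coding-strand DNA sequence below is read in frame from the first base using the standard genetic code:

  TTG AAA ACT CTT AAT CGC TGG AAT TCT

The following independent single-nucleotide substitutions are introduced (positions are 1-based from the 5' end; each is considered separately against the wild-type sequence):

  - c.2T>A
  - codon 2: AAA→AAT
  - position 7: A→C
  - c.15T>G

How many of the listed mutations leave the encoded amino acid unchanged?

Codon 1: TTG (Leu) → TAG (Stop) — nonsense.
Codon 2: AAA (Lys) → AAT (Asn) — missense.
Codon 3: ACT (Thr) → CCT (Pro) — missense.
Codon 5: AAT (Asn) → AAG (Lys) — missense.
Synonymous: 0 of 4.

0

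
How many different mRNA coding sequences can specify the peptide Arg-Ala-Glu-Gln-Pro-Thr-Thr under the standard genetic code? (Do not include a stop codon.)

Arg: 6 codons.
Ala: 4 codons.
Glu: 2 codons.
Gln: 2 codons.
Pro: 4 codons.
Thr: 4 codons.
Thr: 4 codons.
6 × 4 × 2 × 2 × 4 × 4 × 4 = 6144.

6144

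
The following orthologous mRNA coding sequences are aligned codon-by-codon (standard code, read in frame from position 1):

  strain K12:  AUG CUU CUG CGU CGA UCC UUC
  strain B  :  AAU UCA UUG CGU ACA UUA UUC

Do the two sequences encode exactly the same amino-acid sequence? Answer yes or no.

Codon 1: AUG Met / AAU Asn — nonsynonymous.
Codon 2: CUU Leu / UCA Ser — nonsynonymous.
Codon 3: CUG Leu / UUG Leu — synonymous.
Codon 4: CGU Arg / CGU Arg — identical.
Codon 5: CGA Arg / ACA Thr — nonsynonymous.
Codon 6: UCC Ser / UUA Leu — nonsynonymous.
Codon 7: UUC Phe / UUC Phe — identical.
Nonsynonymous differences: 4 → different protein.

no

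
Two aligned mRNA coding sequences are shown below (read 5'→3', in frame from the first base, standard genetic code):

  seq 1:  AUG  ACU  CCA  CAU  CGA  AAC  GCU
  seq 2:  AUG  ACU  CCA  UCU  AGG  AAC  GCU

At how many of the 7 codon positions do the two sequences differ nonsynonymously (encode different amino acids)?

1

Codon 1: AUG Met / AUG Met — identical.
Codon 2: ACU Thr / ACU Thr — identical.
Codon 3: CCA Pro / CCA Pro — identical.
Codon 4: CAU His / UCU Ser — nonsynonymous.
Codon 5: CGA Arg / AGG Arg — synonymous.
Codon 6: AAC Asn / AAC Asn — identical.
Codon 7: GCU Ala / GCU Ala — identical.
Nonsynonymous differences: 1.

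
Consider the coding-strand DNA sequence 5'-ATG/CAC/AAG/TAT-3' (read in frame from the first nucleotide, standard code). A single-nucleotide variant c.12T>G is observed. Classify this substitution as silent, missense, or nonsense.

nonsense

Position 12 falls in codon 4: TAT → Tyr.
After the substitution the codon is TAG → Stop.
The new codon is a stop codon, so this is a nonsense mutation.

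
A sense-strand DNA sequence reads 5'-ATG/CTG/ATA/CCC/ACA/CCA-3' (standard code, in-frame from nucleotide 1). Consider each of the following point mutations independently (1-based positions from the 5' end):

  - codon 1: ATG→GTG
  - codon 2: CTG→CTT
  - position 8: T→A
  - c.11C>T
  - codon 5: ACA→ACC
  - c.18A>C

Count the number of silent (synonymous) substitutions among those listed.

Codon 1: ATG (Met) → GTG (Val) — missense.
Codon 2: CTG (Leu) → CTT (Leu) — synonymous.
Codon 3: ATA (Ile) → AAA (Lys) — missense.
Codon 4: CCC (Pro) → CTC (Leu) — missense.
Codon 5: ACA (Thr) → ACC (Thr) — synonymous.
Codon 6: CCA (Pro) → CCC (Pro) — synonymous.
Synonymous: 3 of 6.

3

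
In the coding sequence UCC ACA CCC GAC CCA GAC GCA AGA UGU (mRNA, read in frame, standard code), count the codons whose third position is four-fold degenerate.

Codon 1 UCC (Ser): third position 4-fold.
Codon 2 ACA (Thr): third position 4-fold.
Codon 3 CCC (Pro): third position 4-fold.
Codon 4 GAC (Asp): third position 2-fold.
Codon 5 CCA (Pro): third position 4-fold.
Codon 6 GAC (Asp): third position 2-fold.
Codon 7 GCA (Ala): third position 4-fold.
Codon 8 AGA (Arg): third position 2-fold.
Codon 9 UGU (Cys): third position 2-fold.
Four-fold degenerate third positions: 5.

5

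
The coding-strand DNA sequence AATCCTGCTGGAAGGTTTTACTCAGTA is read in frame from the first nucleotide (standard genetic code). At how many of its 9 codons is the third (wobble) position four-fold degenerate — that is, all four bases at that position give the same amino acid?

5

Codon 1 AAT (Asn): third position 2-fold.
Codon 2 CCT (Pro): third position 4-fold.
Codon 3 GCT (Ala): third position 4-fold.
Codon 4 GGA (Gly): third position 4-fold.
Codon 5 AGG (Arg): third position 2-fold.
Codon 6 TTT (Phe): third position 2-fold.
Codon 7 TAC (Tyr): third position 2-fold.
Codon 8 TCA (Ser): third position 4-fold.
Codon 9 GTA (Val): third position 4-fold.
Four-fold degenerate third positions: 5.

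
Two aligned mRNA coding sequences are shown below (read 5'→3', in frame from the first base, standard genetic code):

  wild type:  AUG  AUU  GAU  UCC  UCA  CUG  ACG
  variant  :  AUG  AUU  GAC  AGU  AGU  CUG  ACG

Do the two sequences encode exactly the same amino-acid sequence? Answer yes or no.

Codon 1: AUG Met / AUG Met — identical.
Codon 2: AUU Ile / AUU Ile — identical.
Codon 3: GAU Asp / GAC Asp — synonymous.
Codon 4: UCC Ser / AGU Ser — synonymous.
Codon 5: UCA Ser / AGU Ser — synonymous.
Codon 6: CUG Leu / CUG Leu — identical.
Codon 7: ACG Thr / ACG Thr — identical.
Nonsynonymous differences: 0 → same protein.

yes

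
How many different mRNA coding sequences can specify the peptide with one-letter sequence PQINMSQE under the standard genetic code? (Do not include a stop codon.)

1152

Pro: 4 codons.
Gln: 2 codons.
Ile: 3 codons.
Asn: 2 codons.
Met: 1 codon.
Ser: 6 codons.
Gln: 2 codons.
Glu: 2 codons.
4 × 2 × 3 × 2 × 1 × 6 × 2 × 2 = 1152.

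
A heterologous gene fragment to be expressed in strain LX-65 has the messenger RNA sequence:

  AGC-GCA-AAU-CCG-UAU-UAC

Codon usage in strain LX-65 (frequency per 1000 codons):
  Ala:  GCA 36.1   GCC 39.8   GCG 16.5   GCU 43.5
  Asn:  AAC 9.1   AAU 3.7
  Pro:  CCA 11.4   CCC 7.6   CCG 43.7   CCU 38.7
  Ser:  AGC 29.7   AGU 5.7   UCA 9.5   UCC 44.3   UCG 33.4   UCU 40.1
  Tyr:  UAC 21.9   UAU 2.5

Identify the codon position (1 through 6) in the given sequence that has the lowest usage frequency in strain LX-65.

5

Codon 1 AGC (Ser): 29.7 per 1000.
Codon 2 GCA (Ala): 36.1 per 1000.
Codon 3 AAU (Asn): 3.7 per 1000.
Codon 4 CCG (Pro): 43.7 per 1000.
Codon 5 UAU (Tyr): 2.5 per 1000.
Codon 6 UAC (Tyr): 21.9 per 1000.
Lowest frequency is 2.5 at codon 5.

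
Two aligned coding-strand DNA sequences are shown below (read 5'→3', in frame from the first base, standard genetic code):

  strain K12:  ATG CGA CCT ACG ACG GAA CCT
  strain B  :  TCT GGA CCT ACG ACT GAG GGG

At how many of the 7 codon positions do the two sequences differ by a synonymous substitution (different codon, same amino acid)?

2

Codon 1: ATG Met / TCT Ser — nonsynonymous.
Codon 2: CGA Arg / GGA Gly — nonsynonymous.
Codon 3: CCT Pro / CCT Pro — identical.
Codon 4: ACG Thr / ACG Thr — identical.
Codon 5: ACG Thr / ACT Thr — synonymous.
Codon 6: GAA Glu / GAG Glu — synonymous.
Codon 7: CCT Pro / GGG Gly — nonsynonymous.
Synonymous differences: 2.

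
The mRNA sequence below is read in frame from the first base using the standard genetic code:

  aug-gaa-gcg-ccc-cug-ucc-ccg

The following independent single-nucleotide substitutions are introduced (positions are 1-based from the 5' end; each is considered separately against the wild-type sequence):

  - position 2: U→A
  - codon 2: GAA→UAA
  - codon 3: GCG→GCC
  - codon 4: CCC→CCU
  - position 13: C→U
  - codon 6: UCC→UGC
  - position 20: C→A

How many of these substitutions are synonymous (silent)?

3

Codon 1: AUG (Met) → AAG (Lys) — missense.
Codon 2: GAA (Glu) → UAA (Stop) — nonsense.
Codon 3: GCG (Ala) → GCC (Ala) — synonymous.
Codon 4: CCC (Pro) → CCU (Pro) — synonymous.
Codon 5: CUG (Leu) → UUG (Leu) — synonymous.
Codon 6: UCC (Ser) → UGC (Cys) — missense.
Codon 7: CCG (Pro) → CAG (Gln) — missense.
Synonymous: 3 of 7.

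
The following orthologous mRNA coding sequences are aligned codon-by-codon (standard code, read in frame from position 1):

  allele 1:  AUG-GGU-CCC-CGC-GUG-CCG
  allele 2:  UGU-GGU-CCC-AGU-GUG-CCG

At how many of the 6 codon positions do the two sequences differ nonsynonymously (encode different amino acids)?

2

Codon 1: AUG Met / UGU Cys — nonsynonymous.
Codon 2: GGU Gly / GGU Gly — identical.
Codon 3: CCC Pro / CCC Pro — identical.
Codon 4: CGC Arg / AGU Ser — nonsynonymous.
Codon 5: GUG Val / GUG Val — identical.
Codon 6: CCG Pro / CCG Pro — identical.
Nonsynonymous differences: 2.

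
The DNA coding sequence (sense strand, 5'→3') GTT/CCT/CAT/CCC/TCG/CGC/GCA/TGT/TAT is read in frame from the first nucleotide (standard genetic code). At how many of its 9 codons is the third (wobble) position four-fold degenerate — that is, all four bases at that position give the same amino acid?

6

Codon 1 GTT (Val): third position 4-fold.
Codon 2 CCT (Pro): third position 4-fold.
Codon 3 CAT (His): third position 2-fold.
Codon 4 CCC (Pro): third position 4-fold.
Codon 5 TCG (Ser): third position 4-fold.
Codon 6 CGC (Arg): third position 4-fold.
Codon 7 GCA (Ala): third position 4-fold.
Codon 8 TGT (Cys): third position 2-fold.
Codon 9 TAT (Tyr): third position 2-fold.
Four-fold degenerate third positions: 6.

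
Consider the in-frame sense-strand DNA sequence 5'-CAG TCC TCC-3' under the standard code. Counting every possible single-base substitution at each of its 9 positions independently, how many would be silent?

7

Codon 1 (CAG, Gln): 1 synonymous substitution.
Codon 2 (TCC, Ser): 3 synonymous substitutions.
Codon 3 (TCC, Ser): 3 synonymous substitutions.
Total: 1 + 3 + 3 = 7.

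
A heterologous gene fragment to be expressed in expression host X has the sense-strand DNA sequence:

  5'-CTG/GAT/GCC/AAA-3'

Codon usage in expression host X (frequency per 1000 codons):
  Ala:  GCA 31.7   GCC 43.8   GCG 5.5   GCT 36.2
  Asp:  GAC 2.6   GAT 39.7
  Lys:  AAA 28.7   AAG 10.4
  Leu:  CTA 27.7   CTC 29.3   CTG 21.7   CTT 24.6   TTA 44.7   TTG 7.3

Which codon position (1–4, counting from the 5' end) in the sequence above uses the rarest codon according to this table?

1

Codon 1 CTG (Leu): 21.7 per 1000.
Codon 2 GAT (Asp): 39.7 per 1000.
Codon 3 GCC (Ala): 43.8 per 1000.
Codon 4 AAA (Lys): 28.7 per 1000.
Lowest frequency is 21.7 at codon 1.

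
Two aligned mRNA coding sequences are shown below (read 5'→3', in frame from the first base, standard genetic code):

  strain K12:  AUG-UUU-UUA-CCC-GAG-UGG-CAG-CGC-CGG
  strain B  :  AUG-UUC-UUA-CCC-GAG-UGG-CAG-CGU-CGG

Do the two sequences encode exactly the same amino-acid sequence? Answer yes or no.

Codon 1: AUG Met / AUG Met — identical.
Codon 2: UUU Phe / UUC Phe — synonymous.
Codon 3: UUA Leu / UUA Leu — identical.
Codon 4: CCC Pro / CCC Pro — identical.
Codon 5: GAG Glu / GAG Glu — identical.
Codon 6: UGG Trp / UGG Trp — identical.
Codon 7: CAG Gln / CAG Gln — identical.
Codon 8: CGC Arg / CGU Arg — synonymous.
Codon 9: CGG Arg / CGG Arg — identical.
Nonsynonymous differences: 0 → same protein.

yes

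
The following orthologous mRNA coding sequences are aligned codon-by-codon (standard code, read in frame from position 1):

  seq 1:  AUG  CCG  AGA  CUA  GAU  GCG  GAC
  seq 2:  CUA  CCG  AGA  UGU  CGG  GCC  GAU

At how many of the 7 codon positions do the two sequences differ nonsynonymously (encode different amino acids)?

Codon 1: AUG Met / CUA Leu — nonsynonymous.
Codon 2: CCG Pro / CCG Pro — identical.
Codon 3: AGA Arg / AGA Arg — identical.
Codon 4: CUA Leu / UGU Cys — nonsynonymous.
Codon 5: GAU Asp / CGG Arg — nonsynonymous.
Codon 6: GCG Ala / GCC Ala — synonymous.
Codon 7: GAC Asp / GAU Asp — synonymous.
Nonsynonymous differences: 3.

3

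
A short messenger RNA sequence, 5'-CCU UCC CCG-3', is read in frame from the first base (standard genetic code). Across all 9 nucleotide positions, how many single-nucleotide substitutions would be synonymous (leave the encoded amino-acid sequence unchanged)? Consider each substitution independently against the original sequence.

Codon 1 (CCU, Pro): 3 synonymous substitutions.
Codon 2 (UCC, Ser): 3 synonymous substitutions.
Codon 3 (CCG, Pro): 3 synonymous substitutions.
Total: 3 + 3 + 3 = 9.

9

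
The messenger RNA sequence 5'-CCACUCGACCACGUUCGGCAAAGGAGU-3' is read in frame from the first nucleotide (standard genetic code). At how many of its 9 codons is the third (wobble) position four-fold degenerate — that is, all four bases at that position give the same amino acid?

Codon 1 CCA (Pro): third position 4-fold.
Codon 2 CUC (Leu): third position 4-fold.
Codon 3 GAC (Asp): third position 2-fold.
Codon 4 CAC (His): third position 2-fold.
Codon 5 GUU (Val): third position 4-fold.
Codon 6 CGG (Arg): third position 4-fold.
Codon 7 CAA (Gln): third position 2-fold.
Codon 8 AGG (Arg): third position 2-fold.
Codon 9 AGU (Ser): third position 2-fold.
Four-fold degenerate third positions: 4.

4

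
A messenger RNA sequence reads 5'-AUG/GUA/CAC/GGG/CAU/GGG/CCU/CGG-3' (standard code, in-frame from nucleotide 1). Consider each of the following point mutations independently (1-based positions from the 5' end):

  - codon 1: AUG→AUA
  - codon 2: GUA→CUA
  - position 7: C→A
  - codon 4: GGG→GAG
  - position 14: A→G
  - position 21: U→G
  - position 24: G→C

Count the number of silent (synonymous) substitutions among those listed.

2

Codon 1: AUG (Met) → AUA (Ile) — missense.
Codon 2: GUA (Val) → CUA (Leu) — missense.
Codon 3: CAC (His) → AAC (Asn) — missense.
Codon 4: GGG (Gly) → GAG (Glu) — missense.
Codon 5: CAU (His) → CGU (Arg) — missense.
Codon 7: CCU (Pro) → CCG (Pro) — synonymous.
Codon 8: CGG (Arg) → CGC (Arg) — synonymous.
Synonymous: 2 of 7.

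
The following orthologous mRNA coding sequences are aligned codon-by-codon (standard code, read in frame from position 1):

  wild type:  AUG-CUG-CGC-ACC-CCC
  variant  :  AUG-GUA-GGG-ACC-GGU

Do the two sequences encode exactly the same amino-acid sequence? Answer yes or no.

Codon 1: AUG Met / AUG Met — identical.
Codon 2: CUG Leu / GUA Val — nonsynonymous.
Codon 3: CGC Arg / GGG Gly — nonsynonymous.
Codon 4: ACC Thr / ACC Thr — identical.
Codon 5: CCC Pro / GGU Gly — nonsynonymous.
Nonsynonymous differences: 3 → different protein.

no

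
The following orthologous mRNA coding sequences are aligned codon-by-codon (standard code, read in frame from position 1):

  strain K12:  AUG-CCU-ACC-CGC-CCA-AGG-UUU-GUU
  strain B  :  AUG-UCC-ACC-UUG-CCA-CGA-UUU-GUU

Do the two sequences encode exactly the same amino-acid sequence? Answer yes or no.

no

Codon 1: AUG Met / AUG Met — identical.
Codon 2: CCU Pro / UCC Ser — nonsynonymous.
Codon 3: ACC Thr / ACC Thr — identical.
Codon 4: CGC Arg / UUG Leu — nonsynonymous.
Codon 5: CCA Pro / CCA Pro — identical.
Codon 6: AGG Arg / CGA Arg — synonymous.
Codon 7: UUU Phe / UUU Phe — identical.
Codon 8: GUU Val / GUU Val — identical.
Nonsynonymous differences: 2 → different protein.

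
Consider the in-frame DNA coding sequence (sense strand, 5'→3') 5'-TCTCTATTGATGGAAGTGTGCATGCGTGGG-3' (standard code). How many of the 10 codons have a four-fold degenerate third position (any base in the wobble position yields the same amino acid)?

Codon 1 TCT (Ser): third position 4-fold.
Codon 2 CTA (Leu): third position 4-fold.
Codon 3 TTG (Leu): third position 2-fold.
Codon 4 ATG (Met): third position 1-fold.
Codon 5 GAA (Glu): third position 2-fold.
Codon 6 GTG (Val): third position 4-fold.
Codon 7 TGC (Cys): third position 2-fold.
Codon 8 ATG (Met): third position 1-fold.
Codon 9 CGT (Arg): third position 4-fold.
Codon 10 GGG (Gly): third position 4-fold.
Four-fold degenerate third positions: 5.

5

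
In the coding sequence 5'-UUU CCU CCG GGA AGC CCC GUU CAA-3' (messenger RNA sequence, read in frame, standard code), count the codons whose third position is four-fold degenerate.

5

Codon 1 UUU (Phe): third position 2-fold.
Codon 2 CCU (Pro): third position 4-fold.
Codon 3 CCG (Pro): third position 4-fold.
Codon 4 GGA (Gly): third position 4-fold.
Codon 5 AGC (Ser): third position 2-fold.
Codon 6 CCC (Pro): third position 4-fold.
Codon 7 GUU (Val): third position 4-fold.
Codon 8 CAA (Gln): third position 2-fold.
Four-fold degenerate third positions: 5.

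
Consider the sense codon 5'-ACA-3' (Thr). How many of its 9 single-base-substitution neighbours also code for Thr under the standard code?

3

Position 1: none → 0 synonymous.
Position 2: none → 0 synonymous.
Position 3: ACU, ACC, ACG → 3 synonymous.
Total: 0 + 0 + 3 = 3.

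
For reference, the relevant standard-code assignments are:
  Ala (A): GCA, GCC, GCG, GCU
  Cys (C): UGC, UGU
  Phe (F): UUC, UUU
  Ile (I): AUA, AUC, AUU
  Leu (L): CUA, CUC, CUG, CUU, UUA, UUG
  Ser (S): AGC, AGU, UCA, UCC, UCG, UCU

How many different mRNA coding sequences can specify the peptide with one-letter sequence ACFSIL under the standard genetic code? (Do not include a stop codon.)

1728

Ala: 4 codons.
Cys: 2 codons.
Phe: 2 codons.
Ser: 6 codons.
Ile: 3 codons.
Leu: 6 codons.
4 × 2 × 2 × 6 × 3 × 6 = 1728.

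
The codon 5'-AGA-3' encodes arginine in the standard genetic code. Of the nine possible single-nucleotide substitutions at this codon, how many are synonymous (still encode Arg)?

2

Position 1: CGA → 1 synonymous.
Position 2: none → 0 synonymous.
Position 3: AGG → 1 synonymous.
Total: 1 + 0 + 1 = 2.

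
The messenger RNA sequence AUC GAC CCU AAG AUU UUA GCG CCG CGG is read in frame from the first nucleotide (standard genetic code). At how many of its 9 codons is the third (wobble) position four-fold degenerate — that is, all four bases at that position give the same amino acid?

4

Codon 1 AUC (Ile): third position 3-fold.
Codon 2 GAC (Asp): third position 2-fold.
Codon 3 CCU (Pro): third position 4-fold.
Codon 4 AAG (Lys): third position 2-fold.
Codon 5 AUU (Ile): third position 3-fold.
Codon 6 UUA (Leu): third position 2-fold.
Codon 7 GCG (Ala): third position 4-fold.
Codon 8 CCG (Pro): third position 4-fold.
Codon 9 CGG (Arg): third position 4-fold.
Four-fold degenerate third positions: 4.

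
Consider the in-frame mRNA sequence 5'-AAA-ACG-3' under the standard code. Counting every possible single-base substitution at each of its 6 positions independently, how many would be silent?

4

Codon 1 (AAA, Lys): 1 synonymous substitution.
Codon 2 (ACG, Thr): 3 synonymous substitutions.
Total: 1 + 3 = 4.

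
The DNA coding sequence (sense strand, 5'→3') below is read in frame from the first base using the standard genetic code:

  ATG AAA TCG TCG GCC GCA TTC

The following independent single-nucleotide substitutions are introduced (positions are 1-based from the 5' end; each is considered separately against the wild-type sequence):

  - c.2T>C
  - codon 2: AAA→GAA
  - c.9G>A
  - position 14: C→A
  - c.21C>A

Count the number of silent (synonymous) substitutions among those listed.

Codon 1: ATG (Met) → ACG (Thr) — missense.
Codon 2: AAA (Lys) → GAA (Glu) — missense.
Codon 3: TCG (Ser) → TCA (Ser) — synonymous.
Codon 5: GCC (Ala) → GAC (Asp) — missense.
Codon 7: TTC (Phe) → TTA (Leu) — missense.
Synonymous: 1 of 5.

1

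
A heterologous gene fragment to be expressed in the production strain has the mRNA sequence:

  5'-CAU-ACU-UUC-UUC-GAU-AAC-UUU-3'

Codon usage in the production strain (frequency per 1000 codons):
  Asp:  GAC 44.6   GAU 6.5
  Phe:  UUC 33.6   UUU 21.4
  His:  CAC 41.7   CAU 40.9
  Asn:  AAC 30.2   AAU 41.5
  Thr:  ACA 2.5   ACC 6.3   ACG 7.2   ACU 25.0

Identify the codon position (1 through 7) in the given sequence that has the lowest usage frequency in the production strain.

5

Codon 1 CAU (His): 40.9 per 1000.
Codon 2 ACU (Thr): 25.0 per 1000.
Codon 3 UUC (Phe): 33.6 per 1000.
Codon 4 UUC (Phe): 33.6 per 1000.
Codon 5 GAU (Asp): 6.5 per 1000.
Codon 6 AAC (Asn): 30.2 per 1000.
Codon 7 UUU (Phe): 21.4 per 1000.
Lowest frequency is 6.5 at codon 5.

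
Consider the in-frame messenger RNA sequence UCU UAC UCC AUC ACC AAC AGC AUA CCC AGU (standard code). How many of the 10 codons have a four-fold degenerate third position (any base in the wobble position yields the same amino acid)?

4

Codon 1 UCU (Ser): third position 4-fold.
Codon 2 UAC (Tyr): third position 2-fold.
Codon 3 UCC (Ser): third position 4-fold.
Codon 4 AUC (Ile): third position 3-fold.
Codon 5 ACC (Thr): third position 4-fold.
Codon 6 AAC (Asn): third position 2-fold.
Codon 7 AGC (Ser): third position 2-fold.
Codon 8 AUA (Ile): third position 3-fold.
Codon 9 CCC (Pro): third position 4-fold.
Codon 10 AGU (Ser): third position 2-fold.
Four-fold degenerate third positions: 4.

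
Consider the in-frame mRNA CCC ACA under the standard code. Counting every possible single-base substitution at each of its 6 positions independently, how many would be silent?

Codon 1 (CCC, Pro): 3 synonymous substitutions.
Codon 2 (ACA, Thr): 3 synonymous substitutions.
Total: 3 + 3 = 6.

6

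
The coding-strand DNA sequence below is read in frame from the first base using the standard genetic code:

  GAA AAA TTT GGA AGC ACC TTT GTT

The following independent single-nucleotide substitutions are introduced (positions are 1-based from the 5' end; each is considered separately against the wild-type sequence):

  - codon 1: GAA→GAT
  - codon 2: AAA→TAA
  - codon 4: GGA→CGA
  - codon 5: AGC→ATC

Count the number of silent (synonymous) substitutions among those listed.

Codon 1: GAA (Glu) → GAT (Asp) — missense.
Codon 2: AAA (Lys) → TAA (Stop) — nonsense.
Codon 4: GGA (Gly) → CGA (Arg) — missense.
Codon 5: AGC (Ser) → ATC (Ile) — missense.
Synonymous: 0 of 4.

0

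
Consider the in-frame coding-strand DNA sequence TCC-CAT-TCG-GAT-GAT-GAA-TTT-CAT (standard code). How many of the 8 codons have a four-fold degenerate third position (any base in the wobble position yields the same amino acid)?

2

Codon 1 TCC (Ser): third position 4-fold.
Codon 2 CAT (His): third position 2-fold.
Codon 3 TCG (Ser): third position 4-fold.
Codon 4 GAT (Asp): third position 2-fold.
Codon 5 GAT (Asp): third position 2-fold.
Codon 6 GAA (Glu): third position 2-fold.
Codon 7 TTT (Phe): third position 2-fold.
Codon 8 CAT (His): third position 2-fold.
Four-fold degenerate third positions: 2.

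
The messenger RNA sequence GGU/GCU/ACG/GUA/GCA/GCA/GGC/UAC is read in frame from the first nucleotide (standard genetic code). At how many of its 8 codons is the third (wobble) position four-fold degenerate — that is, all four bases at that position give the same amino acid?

7

Codon 1 GGU (Gly): third position 4-fold.
Codon 2 GCU (Ala): third position 4-fold.
Codon 3 ACG (Thr): third position 4-fold.
Codon 4 GUA (Val): third position 4-fold.
Codon 5 GCA (Ala): third position 4-fold.
Codon 6 GCA (Ala): third position 4-fold.
Codon 7 GGC (Gly): third position 4-fold.
Codon 8 UAC (Tyr): third position 2-fold.
Four-fold degenerate third positions: 7.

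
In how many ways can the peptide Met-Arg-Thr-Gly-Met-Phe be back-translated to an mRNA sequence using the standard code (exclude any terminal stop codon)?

192

Met: 1 codon.
Arg: 6 codons.
Thr: 4 codons.
Gly: 4 codons.
Met: 1 codon.
Phe: 2 codons.
1 × 6 × 4 × 4 × 1 × 2 = 192.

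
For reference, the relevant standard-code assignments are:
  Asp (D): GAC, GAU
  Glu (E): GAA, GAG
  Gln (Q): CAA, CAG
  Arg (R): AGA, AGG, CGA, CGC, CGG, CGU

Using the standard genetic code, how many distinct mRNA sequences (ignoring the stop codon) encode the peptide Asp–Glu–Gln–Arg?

Asp: 2 codons.
Glu: 2 codons.
Gln: 2 codons.
Arg: 6 codons.
2 × 2 × 2 × 6 = 48.

48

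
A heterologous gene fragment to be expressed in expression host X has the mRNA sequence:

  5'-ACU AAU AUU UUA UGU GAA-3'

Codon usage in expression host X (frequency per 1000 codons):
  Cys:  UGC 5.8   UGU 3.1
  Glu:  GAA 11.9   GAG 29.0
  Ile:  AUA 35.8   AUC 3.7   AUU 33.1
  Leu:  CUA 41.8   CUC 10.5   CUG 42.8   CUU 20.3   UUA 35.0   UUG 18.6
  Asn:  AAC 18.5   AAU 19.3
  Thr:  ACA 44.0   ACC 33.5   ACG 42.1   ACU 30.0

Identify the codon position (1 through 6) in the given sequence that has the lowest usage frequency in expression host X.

Codon 1 ACU (Thr): 30.0 per 1000.
Codon 2 AAU (Asn): 19.3 per 1000.
Codon 3 AUU (Ile): 33.1 per 1000.
Codon 4 UUA (Leu): 35.0 per 1000.
Codon 5 UGU (Cys): 3.1 per 1000.
Codon 6 GAA (Glu): 11.9 per 1000.
Lowest frequency is 3.1 at codon 5.

5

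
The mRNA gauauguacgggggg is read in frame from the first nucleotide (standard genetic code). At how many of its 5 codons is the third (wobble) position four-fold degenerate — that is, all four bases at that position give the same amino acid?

2

Codon 1 GAU (Asp): third position 2-fold.
Codon 2 AUG (Met): third position 1-fold.
Codon 3 UAC (Tyr): third position 2-fold.
Codon 4 GGG (Gly): third position 4-fold.
Codon 5 GGG (Gly): third position 4-fold.
Four-fold degenerate third positions: 2.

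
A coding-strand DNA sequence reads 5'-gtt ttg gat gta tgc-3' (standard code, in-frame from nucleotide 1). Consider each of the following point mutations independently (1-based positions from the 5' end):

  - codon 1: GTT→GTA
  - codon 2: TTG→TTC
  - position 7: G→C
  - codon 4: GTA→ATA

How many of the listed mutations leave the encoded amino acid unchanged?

1

Codon 1: GTT (Val) → GTA (Val) — synonymous.
Codon 2: TTG (Leu) → TTC (Phe) — missense.
Codon 3: GAT (Asp) → CAT (His) — missense.
Codon 4: GTA (Val) → ATA (Ile) — missense.
Synonymous: 1 of 4.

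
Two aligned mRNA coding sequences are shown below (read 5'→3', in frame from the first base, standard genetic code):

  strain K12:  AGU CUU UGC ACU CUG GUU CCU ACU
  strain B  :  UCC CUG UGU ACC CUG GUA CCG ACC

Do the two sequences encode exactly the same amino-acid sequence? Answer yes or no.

Codon 1: AGU Ser / UCC Ser — synonymous.
Codon 2: CUU Leu / CUG Leu — synonymous.
Codon 3: UGC Cys / UGU Cys — synonymous.
Codon 4: ACU Thr / ACC Thr — synonymous.
Codon 5: CUG Leu / CUG Leu — identical.
Codon 6: GUU Val / GUA Val — synonymous.
Codon 7: CCU Pro / CCG Pro — synonymous.
Codon 8: ACU Thr / ACC Thr — synonymous.
Nonsynonymous differences: 0 → same protein.

yes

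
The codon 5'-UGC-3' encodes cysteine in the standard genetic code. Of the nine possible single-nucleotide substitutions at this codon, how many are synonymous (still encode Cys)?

Position 1: none → 0 synonymous.
Position 2: none → 0 synonymous.
Position 3: UGU → 1 synonymous.
Total: 0 + 0 + 1 = 1.

1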